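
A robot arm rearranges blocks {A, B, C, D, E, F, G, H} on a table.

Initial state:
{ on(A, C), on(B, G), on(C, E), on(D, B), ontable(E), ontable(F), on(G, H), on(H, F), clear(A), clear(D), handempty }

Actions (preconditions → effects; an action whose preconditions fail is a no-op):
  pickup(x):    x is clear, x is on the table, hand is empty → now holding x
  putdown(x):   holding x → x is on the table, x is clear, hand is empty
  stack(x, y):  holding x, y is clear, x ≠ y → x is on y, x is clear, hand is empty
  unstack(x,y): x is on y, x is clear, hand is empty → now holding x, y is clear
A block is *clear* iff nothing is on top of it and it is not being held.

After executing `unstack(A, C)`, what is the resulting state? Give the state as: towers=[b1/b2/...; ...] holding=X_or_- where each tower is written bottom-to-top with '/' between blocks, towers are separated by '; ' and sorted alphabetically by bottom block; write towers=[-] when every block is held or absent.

before: towers=[E/C/A; F/H/G/B/D] holding=-
pre[unstack(A, C)]: on(A,C) ✓, clear(A) ✓, handempty ✓
all met → apply unstack(A, C)
after:  towers=[E/C; F/H/G/B/D] holding=A

towers=[E/C; F/H/G/B/D] holding=A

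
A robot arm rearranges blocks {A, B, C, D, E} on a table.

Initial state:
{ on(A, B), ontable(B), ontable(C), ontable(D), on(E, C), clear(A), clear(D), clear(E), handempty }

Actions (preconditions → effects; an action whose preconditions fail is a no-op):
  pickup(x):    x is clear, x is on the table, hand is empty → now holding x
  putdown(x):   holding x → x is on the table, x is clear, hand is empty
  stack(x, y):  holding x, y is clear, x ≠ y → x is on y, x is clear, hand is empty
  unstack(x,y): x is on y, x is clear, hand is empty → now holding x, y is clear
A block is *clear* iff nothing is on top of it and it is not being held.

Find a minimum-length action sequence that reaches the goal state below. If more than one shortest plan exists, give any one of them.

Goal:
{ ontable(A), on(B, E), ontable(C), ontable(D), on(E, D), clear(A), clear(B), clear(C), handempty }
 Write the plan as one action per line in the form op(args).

step 1 (unstack(A, B)): towers=[B; C/E; D] holding=A
step 2 (putdown(A)): towers=[A; B; C/E; D] holding=-
step 3 (unstack(E, C)): towers=[A; B; C; D] holding=E
step 4 (stack(E, D)): towers=[A; B; C; D/E] holding=-
step 5 (pickup(B)): towers=[A; C; D/E] holding=B
step 6 (stack(B, E)): towers=[A; C; D/E/B] holding=-
goal check: towers=[A; C; D/E/B] holding=- — reached (length 6, optimal by BFS)

unstack(A, B)
putdown(A)
unstack(E, C)
stack(E, D)
pickup(B)
stack(B, E)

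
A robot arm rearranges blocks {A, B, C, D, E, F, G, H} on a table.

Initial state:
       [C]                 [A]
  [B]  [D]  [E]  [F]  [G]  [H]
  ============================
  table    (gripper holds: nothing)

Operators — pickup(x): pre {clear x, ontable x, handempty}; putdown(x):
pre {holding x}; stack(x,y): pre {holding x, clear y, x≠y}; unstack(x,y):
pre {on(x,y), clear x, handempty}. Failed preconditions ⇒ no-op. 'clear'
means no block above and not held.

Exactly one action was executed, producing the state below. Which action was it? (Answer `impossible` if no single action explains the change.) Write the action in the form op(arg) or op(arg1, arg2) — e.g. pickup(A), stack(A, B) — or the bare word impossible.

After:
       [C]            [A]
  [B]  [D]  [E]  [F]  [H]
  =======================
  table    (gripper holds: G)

target: towers=[B; D/C; E; F; H/A] holding=G
         pickup(G) → towers=[B; D/C; E; F; H/A] holding=G  ← match
     unstack(A, H) → towers=[B; D/C; E; F; G; H] holding=A
         pickup(E) → towers=[B; D/C; F; G; H/A] holding=E
         pickup(B) → towers=[D/C; E; F; G; H/A] holding=B
         pickup(F) → towers=[B; D/C; E; G; H/A] holding=F
     unstack(C, D) → towers=[B; D; E; F; G; H/A] holding=C

pickup(G)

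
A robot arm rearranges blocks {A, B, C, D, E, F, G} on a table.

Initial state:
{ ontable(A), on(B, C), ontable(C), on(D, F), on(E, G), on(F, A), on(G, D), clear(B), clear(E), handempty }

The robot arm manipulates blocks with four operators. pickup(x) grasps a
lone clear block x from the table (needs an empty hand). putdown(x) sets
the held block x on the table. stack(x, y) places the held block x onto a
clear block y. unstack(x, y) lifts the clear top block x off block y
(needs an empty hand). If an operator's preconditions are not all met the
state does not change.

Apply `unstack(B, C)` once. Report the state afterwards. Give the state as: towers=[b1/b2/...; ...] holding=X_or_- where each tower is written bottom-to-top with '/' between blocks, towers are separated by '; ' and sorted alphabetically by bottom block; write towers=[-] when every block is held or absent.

towers=[A/F/D/G/E; C] holding=B

before: towers=[A/F/D/G/E; C/B] holding=-
pre[unstack(B, C)]: on(B,C) ok, clear(B) ok, handempty ok
all met → apply unstack(B, C)
after:  towers=[A/F/D/G/E; C] holding=B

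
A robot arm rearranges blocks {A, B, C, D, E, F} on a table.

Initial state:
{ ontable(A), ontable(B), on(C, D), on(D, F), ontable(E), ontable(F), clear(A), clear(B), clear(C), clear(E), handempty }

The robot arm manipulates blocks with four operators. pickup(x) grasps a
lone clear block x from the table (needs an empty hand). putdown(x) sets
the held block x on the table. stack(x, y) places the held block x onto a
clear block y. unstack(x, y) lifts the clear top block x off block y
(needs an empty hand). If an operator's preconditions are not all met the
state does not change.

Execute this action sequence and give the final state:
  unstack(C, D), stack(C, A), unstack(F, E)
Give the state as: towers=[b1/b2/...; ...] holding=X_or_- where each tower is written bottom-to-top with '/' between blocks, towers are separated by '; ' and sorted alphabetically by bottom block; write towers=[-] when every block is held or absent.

towers=[A/C; B; E; F/D] holding=-

step 1 (unstack(C, D)): towers=[A; B; E; F/D] holding=C
step 2 (stack(C, A)): towers=[A/C; B; E; F/D] holding=-
step 3 (unstack(F, E)) [no-op]: towers=[A/C; B; E; F/D] holding=-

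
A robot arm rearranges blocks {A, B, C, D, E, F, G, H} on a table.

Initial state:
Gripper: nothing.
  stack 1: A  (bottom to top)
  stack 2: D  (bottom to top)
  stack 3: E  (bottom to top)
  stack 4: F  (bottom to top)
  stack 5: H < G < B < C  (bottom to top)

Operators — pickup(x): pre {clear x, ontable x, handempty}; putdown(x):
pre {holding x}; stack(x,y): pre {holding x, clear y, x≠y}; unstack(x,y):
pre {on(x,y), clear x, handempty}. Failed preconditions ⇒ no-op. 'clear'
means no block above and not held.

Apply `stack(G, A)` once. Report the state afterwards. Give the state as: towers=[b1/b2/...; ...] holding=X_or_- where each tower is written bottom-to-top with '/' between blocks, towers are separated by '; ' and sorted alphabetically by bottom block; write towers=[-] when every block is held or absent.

before: towers=[A; D; E; F; H/G/B/C] holding=-
pre[stack(G, A)]: holding(G) fail, clear(A) ok, G≠A ok
holding(G) unmet → stack(G, A) is a no-op
after:  towers=[A; D; E; F; H/G/B/C] holding=-

towers=[A; D; E; F; H/G/B/C] holding=-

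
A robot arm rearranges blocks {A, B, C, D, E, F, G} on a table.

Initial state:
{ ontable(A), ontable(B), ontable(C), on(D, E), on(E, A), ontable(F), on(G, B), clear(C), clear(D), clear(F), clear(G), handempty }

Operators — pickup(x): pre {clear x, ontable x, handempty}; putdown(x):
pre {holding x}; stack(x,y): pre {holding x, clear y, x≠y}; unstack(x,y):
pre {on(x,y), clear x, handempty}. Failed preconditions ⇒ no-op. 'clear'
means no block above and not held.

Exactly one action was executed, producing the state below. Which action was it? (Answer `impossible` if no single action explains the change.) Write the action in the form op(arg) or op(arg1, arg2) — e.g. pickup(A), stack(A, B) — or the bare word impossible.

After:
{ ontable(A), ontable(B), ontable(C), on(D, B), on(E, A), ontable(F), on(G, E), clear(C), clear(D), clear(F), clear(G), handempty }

impossible

target: towers=[A/E/G; B/D; C; F] holding=-
         pickup(F) → towers=[A/E/D; B/G; C] holding=F
     unstack(G, B) → towers=[A/E/D; B; C; F] holding=G
     unstack(D, E) → towers=[A/E; B/G; C; F] holding=D
         pickup(C) → towers=[A/E/D; B/G; F] holding=C
none of the 4 applicable actions match → impossible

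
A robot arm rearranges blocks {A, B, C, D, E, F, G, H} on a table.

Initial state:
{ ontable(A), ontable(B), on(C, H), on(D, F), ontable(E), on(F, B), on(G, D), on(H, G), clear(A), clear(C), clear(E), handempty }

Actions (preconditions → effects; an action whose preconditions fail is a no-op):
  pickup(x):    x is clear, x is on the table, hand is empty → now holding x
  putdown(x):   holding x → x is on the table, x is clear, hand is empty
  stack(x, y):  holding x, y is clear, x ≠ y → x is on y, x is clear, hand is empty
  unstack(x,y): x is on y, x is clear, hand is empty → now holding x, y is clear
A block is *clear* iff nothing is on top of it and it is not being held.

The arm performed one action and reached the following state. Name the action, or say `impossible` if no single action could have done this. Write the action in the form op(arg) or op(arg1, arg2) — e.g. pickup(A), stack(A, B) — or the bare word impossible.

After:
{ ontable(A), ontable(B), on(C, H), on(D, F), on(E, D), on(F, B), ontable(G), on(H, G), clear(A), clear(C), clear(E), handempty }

target: towers=[A; B/F/D/E; G/H/C] holding=-
         pickup(A) → towers=[B/F/D/G/H/C; E] holding=A
         pickup(E) → towers=[A; B/F/D/G/H/C] holding=E
     unstack(C, H) → towers=[A; B/F/D/G/H; E] holding=C
none of the 3 applicable actions match → impossible

impossible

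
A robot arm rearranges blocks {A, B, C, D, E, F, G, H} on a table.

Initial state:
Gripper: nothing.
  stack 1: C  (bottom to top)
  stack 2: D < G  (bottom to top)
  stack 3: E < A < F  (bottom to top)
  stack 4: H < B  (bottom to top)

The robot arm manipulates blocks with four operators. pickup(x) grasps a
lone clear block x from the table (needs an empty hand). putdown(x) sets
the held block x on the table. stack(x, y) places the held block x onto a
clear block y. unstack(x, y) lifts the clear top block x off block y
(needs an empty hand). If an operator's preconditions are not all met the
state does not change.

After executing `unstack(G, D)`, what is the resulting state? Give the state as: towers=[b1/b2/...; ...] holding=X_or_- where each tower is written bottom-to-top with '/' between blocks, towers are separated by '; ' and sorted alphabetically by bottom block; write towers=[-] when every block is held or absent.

before: towers=[C; D/G; E/A/F; H/B] holding=-
pre[unstack(G, D)]: on(G,D) ✓, clear(G) ✓, handempty ✓
all met → apply unstack(G, D)
after:  towers=[C; D; E/A/F; H/B] holding=G

towers=[C; D; E/A/F; H/B] holding=G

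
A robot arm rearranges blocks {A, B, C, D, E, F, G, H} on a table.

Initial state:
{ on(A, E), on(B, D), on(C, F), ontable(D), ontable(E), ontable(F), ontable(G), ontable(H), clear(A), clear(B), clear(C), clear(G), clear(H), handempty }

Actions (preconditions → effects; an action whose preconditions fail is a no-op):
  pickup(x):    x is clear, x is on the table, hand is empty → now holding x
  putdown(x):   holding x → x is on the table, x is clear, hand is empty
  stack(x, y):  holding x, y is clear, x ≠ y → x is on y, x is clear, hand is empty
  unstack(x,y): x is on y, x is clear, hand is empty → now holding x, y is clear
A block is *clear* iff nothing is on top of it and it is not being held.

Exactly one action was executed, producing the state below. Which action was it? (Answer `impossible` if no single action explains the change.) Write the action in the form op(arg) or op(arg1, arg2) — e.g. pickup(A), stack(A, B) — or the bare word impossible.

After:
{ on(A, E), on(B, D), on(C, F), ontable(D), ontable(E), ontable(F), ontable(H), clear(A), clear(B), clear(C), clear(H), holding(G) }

target: towers=[D/B; E/A; F/C; H] holding=G
         pickup(G) → towers=[D/B; E/A; F/C; H] holding=G  ← match
     unstack(A, E) → towers=[D/B; E; F/C; G; H] holding=A
         pickup(H) → towers=[D/B; E/A; F/C; G] holding=H
     unstack(B, D) → towers=[D; E/A; F/C; G; H] holding=B
     unstack(C, F) → towers=[D/B; E/A; F; G; H] holding=C

pickup(G)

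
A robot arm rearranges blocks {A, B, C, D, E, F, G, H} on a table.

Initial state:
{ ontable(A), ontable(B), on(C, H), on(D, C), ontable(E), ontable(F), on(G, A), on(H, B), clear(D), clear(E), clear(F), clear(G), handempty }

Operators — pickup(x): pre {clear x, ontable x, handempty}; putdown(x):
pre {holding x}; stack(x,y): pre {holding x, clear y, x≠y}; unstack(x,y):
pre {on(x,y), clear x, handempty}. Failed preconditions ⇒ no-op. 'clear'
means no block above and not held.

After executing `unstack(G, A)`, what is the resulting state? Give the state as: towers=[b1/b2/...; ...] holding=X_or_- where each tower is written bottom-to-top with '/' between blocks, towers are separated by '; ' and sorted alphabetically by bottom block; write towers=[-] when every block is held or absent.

before: towers=[A/G; B/H/C/D; E; F] holding=-
pre[unstack(G, A)]: on(G,A) ✓, clear(G) ✓, handempty ✓
all met → apply unstack(G, A)
after:  towers=[A; B/H/C/D; E; F] holding=G

towers=[A; B/H/C/D; E; F] holding=G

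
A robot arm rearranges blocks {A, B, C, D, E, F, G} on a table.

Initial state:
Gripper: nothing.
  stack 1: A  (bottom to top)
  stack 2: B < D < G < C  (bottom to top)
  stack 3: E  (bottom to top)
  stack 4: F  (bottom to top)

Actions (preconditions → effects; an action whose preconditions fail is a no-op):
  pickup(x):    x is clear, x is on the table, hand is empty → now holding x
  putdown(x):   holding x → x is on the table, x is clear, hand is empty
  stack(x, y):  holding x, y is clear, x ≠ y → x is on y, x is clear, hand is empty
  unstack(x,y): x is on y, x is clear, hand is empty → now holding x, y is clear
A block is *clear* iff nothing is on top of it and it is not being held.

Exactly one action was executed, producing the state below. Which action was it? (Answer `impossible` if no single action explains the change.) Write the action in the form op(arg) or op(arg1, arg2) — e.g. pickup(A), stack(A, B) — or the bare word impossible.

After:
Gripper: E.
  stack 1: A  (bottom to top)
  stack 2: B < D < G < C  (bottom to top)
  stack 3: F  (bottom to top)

pickup(E)

target: towers=[A; B/D/G/C; F] holding=E
         pickup(F) → towers=[A; B/D/G/C; E] holding=F
         pickup(A) → towers=[B/D/G/C; E; F] holding=A
         pickup(E) → towers=[A; B/D/G/C; F] holding=E  ← match
     unstack(C, G) → towers=[A; B/D/G; E; F] holding=C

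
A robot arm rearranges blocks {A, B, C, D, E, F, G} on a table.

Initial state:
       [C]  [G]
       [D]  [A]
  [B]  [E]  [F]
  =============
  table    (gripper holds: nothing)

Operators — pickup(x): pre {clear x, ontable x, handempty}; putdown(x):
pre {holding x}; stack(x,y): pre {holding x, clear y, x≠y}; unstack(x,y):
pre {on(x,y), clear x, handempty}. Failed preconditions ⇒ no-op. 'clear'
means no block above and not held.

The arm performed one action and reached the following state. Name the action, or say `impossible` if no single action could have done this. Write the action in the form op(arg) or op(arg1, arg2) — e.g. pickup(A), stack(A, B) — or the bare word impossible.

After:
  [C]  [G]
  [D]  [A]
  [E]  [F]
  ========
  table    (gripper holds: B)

target: towers=[E/D/C; F/A/G] holding=B
         pickup(B) → towers=[E/D/C; F/A/G] holding=B  ← match
     unstack(G, A) → towers=[B; E/D/C; F/A] holding=G
     unstack(C, D) → towers=[B; E/D; F/A/G] holding=C

pickup(B)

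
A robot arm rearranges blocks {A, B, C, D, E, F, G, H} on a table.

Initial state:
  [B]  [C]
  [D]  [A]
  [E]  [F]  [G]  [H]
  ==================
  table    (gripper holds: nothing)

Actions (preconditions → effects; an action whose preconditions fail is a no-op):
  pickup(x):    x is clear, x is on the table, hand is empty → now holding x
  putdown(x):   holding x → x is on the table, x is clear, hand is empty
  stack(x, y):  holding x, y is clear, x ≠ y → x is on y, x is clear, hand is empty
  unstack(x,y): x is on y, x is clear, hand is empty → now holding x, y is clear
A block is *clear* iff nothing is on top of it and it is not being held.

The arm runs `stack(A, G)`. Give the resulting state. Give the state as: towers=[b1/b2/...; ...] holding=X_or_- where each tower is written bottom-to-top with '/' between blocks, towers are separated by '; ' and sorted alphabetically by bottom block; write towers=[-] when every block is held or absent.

towers=[E/D/B; F/A/C; G; H] holding=-

before: towers=[E/D/B; F/A/C; G; H] holding=-
pre[stack(A, G)]: holding(A) fail, clear(G) ok, A≠G ok
holding(A) unmet → stack(A, G) is a no-op
after:  towers=[E/D/B; F/A/C; G; H] holding=-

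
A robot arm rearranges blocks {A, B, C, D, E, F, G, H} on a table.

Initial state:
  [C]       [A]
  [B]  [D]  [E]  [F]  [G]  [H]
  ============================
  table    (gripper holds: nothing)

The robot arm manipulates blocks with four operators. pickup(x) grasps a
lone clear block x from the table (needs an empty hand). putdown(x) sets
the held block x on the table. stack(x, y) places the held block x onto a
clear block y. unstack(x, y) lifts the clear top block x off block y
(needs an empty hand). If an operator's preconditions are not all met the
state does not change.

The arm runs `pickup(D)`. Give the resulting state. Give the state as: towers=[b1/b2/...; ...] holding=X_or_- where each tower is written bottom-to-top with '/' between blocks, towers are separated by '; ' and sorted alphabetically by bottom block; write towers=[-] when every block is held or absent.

before: towers=[B/C; D; E/A; F; G; H] holding=-
pre[pickup(D)]: clear(D) ok, ontable(D) ok, handempty ok
all met → apply pickup(D)
after:  towers=[B/C; E/A; F; G; H] holding=D

towers=[B/C; E/A; F; G; H] holding=D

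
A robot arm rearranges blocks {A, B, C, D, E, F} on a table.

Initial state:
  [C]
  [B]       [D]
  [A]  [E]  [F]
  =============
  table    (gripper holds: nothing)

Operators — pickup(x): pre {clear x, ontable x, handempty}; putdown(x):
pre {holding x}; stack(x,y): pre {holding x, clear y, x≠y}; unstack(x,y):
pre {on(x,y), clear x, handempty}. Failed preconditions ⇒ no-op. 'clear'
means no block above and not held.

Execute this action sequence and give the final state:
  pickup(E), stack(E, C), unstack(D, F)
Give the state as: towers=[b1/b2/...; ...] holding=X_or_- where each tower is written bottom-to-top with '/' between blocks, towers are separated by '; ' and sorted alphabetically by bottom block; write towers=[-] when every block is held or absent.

step 1 (pickup(E)): towers=[A/B/C; F/D] holding=E
step 2 (stack(E, C)): towers=[A/B/C/E; F/D] holding=-
step 3 (unstack(D, F)): towers=[A/B/C/E; F] holding=D

towers=[A/B/C/E; F] holding=D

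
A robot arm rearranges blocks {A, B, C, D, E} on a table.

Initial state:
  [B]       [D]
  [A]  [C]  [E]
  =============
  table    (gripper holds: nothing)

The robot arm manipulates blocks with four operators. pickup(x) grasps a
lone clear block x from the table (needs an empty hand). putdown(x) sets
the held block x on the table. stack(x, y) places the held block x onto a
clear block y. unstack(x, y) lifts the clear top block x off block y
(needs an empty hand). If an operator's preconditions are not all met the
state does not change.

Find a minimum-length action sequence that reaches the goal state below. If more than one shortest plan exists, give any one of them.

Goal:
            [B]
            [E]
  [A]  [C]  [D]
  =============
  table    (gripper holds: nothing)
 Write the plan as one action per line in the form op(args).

step 1 (unstack(D, E)): towers=[A/B; C; E] holding=D
step 2 (putdown(D)): towers=[A/B; C; D; E] holding=-
step 3 (pickup(E)): towers=[A/B; C; D] holding=E
step 4 (stack(E, D)): towers=[A/B; C; D/E] holding=-
step 5 (unstack(B, A)): towers=[A; C; D/E] holding=B
step 6 (stack(B, E)): towers=[A; C; D/E/B] holding=-
goal check: towers=[A; C; D/E/B] holding=- — reached (length 6, optimal by BFS)

unstack(D, E)
putdown(D)
pickup(E)
stack(E, D)
unstack(B, A)
stack(B, E)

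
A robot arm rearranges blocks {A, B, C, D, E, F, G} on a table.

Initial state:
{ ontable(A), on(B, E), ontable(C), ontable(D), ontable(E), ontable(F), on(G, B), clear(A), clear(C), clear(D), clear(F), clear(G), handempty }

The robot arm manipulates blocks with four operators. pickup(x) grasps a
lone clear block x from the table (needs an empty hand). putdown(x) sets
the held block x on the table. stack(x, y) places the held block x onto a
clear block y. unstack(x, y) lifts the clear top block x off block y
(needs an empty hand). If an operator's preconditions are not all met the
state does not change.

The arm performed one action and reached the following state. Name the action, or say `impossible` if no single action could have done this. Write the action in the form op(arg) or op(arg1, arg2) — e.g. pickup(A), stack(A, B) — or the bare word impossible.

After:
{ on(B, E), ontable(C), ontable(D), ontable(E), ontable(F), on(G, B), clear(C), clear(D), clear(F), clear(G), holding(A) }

pickup(A)

target: towers=[C; D; E/B/G; F] holding=A
         pickup(F) → towers=[A; C; D; E/B/G] holding=F
     unstack(G, B) → towers=[A; C; D; E/B; F] holding=G
         pickup(D) → towers=[A; C; E/B/G; F] holding=D
         pickup(A) → towers=[C; D; E/B/G; F] holding=A  ← match
         pickup(C) → towers=[A; D; E/B/G; F] holding=C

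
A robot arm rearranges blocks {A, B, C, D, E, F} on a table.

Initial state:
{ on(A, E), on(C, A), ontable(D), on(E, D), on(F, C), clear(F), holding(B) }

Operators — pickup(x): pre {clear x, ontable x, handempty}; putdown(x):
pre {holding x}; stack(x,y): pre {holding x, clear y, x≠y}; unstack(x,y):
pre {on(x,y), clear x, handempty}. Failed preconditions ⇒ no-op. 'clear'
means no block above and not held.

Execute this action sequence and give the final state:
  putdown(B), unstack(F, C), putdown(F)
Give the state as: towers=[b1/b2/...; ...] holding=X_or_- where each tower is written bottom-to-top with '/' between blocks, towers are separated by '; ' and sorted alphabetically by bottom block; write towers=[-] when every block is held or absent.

step 1 (putdown(B)): towers=[B; D/E/A/C/F] holding=-
step 2 (unstack(F, C)): towers=[B; D/E/A/C] holding=F
step 3 (putdown(F)): towers=[B; D/E/A/C; F] holding=-

towers=[B; D/E/A/C; F] holding=-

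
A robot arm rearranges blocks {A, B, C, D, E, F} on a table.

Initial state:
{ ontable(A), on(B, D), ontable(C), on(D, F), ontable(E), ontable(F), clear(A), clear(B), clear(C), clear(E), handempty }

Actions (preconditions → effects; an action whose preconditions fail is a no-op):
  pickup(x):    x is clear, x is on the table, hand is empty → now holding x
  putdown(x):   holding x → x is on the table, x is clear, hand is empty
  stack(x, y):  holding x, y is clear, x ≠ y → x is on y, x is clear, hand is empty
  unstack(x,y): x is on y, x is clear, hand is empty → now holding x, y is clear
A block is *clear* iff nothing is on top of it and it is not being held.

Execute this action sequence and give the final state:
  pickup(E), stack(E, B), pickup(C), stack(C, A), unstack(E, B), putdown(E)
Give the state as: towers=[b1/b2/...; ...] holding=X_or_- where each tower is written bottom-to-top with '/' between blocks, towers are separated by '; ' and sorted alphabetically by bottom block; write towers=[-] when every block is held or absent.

towers=[A/C; E; F/D/B] holding=-

step 1 (pickup(E)): towers=[A; C; F/D/B] holding=E
step 2 (stack(E, B)): towers=[A; C; F/D/B/E] holding=-
step 3 (pickup(C)): towers=[A; F/D/B/E] holding=C
step 4 (stack(C, A)): towers=[A/C; F/D/B/E] holding=-
step 5 (unstack(E, B)): towers=[A/C; F/D/B] holding=E
step 6 (putdown(E)): towers=[A/C; E; F/D/B] holding=-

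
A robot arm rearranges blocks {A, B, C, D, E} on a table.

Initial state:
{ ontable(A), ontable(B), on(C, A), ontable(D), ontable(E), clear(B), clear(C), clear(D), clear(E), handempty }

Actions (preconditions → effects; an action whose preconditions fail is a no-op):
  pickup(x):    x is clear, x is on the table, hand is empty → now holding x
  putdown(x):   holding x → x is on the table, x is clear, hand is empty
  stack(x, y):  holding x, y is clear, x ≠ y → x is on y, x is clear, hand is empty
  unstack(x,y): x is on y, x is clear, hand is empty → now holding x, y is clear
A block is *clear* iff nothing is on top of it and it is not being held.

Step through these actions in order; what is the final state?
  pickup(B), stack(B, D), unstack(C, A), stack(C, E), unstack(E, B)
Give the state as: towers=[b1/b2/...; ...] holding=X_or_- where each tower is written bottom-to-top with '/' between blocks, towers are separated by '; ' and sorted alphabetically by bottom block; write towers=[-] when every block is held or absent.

towers=[A; D/B; E/C] holding=-

step 1 (pickup(B)): towers=[A/C; D; E] holding=B
step 2 (stack(B, D)): towers=[A/C; D/B; E] holding=-
step 3 (unstack(C, A)): towers=[A; D/B; E] holding=C
step 4 (stack(C, E)): towers=[A; D/B; E/C] holding=-
step 5 (unstack(E, B)) [no-op]: towers=[A; D/B; E/C] holding=-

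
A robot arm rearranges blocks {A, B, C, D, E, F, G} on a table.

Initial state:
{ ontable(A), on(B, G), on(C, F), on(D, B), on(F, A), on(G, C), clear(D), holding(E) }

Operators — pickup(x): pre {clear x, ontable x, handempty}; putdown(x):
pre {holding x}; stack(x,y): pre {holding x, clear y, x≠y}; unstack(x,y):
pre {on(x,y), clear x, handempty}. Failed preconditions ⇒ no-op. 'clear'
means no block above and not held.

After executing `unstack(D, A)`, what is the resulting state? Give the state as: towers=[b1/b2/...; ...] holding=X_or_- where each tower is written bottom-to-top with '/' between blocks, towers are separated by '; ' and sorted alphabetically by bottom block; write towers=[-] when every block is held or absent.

towers=[A/F/C/G/B/D] holding=E

before: towers=[A/F/C/G/B/D] holding=E
pre[unstack(D, A)]: on(D,A) ✗, clear(D) ✓, handempty ✗
on(D,A), handempty unmet → unstack(D, A) is a no-op
after:  towers=[A/F/C/G/B/D] holding=E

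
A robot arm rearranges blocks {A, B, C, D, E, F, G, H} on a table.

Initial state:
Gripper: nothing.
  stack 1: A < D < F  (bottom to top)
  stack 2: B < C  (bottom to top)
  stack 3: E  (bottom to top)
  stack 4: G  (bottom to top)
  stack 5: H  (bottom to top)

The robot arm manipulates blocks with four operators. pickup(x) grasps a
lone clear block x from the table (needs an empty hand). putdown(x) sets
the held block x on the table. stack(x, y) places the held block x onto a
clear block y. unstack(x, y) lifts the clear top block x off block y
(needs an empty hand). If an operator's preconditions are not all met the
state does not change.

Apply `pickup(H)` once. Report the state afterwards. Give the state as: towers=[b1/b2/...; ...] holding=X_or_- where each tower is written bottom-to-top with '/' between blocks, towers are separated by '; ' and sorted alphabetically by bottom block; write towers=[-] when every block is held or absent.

towers=[A/D/F; B/C; E; G] holding=H

before: towers=[A/D/F; B/C; E; G; H] holding=-
pre[pickup(H)]: clear(H) yes, ontable(H) yes, handempty yes
all met → apply pickup(H)
after:  towers=[A/D/F; B/C; E; G] holding=H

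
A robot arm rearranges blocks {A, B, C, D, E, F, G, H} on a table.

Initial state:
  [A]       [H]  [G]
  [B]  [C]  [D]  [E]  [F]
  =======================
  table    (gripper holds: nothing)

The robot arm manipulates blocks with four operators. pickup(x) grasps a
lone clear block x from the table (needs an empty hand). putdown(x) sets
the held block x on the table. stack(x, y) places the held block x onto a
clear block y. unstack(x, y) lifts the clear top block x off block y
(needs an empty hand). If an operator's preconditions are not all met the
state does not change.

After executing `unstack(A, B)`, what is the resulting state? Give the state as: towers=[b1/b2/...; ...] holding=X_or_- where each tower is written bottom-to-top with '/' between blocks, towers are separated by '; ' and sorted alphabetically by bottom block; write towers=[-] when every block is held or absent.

before: towers=[B/A; C; D/H; E/G; F] holding=-
pre[unstack(A, B)]: on(A,B) ok, clear(A) ok, handempty ok
all met → apply unstack(A, B)
after:  towers=[B; C; D/H; E/G; F] holding=A

towers=[B; C; D/H; E/G; F] holding=A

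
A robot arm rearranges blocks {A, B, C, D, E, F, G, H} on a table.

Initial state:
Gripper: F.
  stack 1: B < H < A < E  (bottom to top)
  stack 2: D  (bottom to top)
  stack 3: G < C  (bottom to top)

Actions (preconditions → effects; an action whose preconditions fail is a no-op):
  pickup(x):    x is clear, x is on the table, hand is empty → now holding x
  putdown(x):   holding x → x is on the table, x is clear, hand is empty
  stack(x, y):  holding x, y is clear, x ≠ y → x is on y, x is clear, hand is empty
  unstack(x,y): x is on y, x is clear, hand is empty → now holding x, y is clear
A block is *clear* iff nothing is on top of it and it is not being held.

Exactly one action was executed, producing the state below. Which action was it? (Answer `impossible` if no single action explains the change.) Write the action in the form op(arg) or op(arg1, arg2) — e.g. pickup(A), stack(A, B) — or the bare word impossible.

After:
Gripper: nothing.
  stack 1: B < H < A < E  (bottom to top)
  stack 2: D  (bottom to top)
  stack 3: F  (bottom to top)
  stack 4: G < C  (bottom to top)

putdown(F)

target: towers=[B/H/A/E; D; F; G/C] holding=-
        putdown(F) → towers=[B/H/A/E; D; F; G/C] holding=-  ← match
       stack(F, E) → towers=[B/H/A/E/F; D; G/C] holding=-
       stack(F, D) → towers=[B/H/A/E; D/F; G/C] holding=-
       stack(F, C) → towers=[B/H/A/E; D; G/C/F] holding=-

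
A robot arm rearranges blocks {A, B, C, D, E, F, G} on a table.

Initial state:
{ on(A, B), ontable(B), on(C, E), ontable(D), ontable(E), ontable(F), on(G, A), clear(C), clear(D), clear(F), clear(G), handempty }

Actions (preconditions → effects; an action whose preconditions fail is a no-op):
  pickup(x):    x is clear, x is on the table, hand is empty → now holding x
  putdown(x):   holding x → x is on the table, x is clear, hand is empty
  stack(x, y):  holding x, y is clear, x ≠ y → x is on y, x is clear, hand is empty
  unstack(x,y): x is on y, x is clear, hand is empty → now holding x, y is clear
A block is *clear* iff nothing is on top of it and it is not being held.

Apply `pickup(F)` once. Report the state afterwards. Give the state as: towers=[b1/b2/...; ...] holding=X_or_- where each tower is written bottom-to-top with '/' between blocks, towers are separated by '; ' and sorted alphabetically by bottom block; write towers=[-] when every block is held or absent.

towers=[B/A/G; D; E/C] holding=F

before: towers=[B/A/G; D; E/C; F] holding=-
pre[pickup(F)]: clear(F) ok, ontable(F) ok, handempty ok
all met → apply pickup(F)
after:  towers=[B/A/G; D; E/C] holding=F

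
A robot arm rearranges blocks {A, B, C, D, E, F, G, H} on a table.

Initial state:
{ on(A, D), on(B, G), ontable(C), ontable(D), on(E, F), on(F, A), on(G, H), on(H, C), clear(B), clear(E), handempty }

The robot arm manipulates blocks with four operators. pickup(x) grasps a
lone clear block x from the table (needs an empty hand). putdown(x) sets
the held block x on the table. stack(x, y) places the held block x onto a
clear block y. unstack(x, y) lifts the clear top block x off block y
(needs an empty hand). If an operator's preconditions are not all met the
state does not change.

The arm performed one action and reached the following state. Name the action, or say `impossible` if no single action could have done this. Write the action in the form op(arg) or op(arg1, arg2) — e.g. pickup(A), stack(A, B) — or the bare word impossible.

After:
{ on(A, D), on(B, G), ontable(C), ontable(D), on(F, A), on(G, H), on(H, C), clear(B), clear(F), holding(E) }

unstack(E, F)

target: towers=[C/H/G/B; D/A/F] holding=E
     unstack(E, F) → towers=[C/H/G/B; D/A/F] holding=E  ← match
     unstack(B, G) → towers=[C/H/G; D/A/F/E] holding=B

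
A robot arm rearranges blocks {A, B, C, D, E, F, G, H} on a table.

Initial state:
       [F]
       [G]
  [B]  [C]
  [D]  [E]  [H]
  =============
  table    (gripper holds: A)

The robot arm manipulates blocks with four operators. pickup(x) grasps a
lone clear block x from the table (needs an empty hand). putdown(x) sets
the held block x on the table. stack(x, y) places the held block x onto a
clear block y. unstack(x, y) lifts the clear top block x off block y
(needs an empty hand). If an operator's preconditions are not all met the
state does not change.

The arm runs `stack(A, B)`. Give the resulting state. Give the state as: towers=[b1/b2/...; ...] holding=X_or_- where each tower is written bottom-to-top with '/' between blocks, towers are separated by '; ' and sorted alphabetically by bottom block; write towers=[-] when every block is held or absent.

before: towers=[D/B; E/C/G/F; H] holding=A
pre[stack(A, B)]: holding(A) ok, clear(B) ok, A≠B ok
all met → apply stack(A, B)
after:  towers=[D/B/A; E/C/G/F; H] holding=-

towers=[D/B/A; E/C/G/F; H] holding=-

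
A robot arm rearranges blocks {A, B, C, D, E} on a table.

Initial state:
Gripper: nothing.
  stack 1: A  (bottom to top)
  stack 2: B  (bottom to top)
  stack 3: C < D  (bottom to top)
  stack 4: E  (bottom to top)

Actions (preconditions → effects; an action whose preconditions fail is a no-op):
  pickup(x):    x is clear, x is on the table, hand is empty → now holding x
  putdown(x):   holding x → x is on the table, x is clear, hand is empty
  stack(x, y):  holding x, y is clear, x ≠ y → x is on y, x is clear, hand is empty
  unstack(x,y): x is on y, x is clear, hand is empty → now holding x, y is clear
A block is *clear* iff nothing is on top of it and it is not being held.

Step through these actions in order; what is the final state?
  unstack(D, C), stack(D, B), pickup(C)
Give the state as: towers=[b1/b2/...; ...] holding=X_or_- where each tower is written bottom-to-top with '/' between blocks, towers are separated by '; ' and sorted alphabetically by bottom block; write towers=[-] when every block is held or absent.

step 1 (unstack(D, C)): towers=[A; B; C; E] holding=D
step 2 (stack(D, B)): towers=[A; B/D; C; E] holding=-
step 3 (pickup(C)): towers=[A; B/D; E] holding=C

towers=[A; B/D; E] holding=C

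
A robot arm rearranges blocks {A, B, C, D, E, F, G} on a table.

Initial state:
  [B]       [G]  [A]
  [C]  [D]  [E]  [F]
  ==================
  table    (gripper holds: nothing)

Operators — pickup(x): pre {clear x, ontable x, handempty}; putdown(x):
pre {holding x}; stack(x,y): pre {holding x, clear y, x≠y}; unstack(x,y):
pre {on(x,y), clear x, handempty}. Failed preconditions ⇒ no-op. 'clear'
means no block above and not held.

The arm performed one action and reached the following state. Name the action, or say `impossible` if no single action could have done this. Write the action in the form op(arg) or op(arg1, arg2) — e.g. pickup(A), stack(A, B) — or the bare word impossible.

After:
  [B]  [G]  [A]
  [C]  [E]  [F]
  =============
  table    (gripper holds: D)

target: towers=[C/B; E/G; F/A] holding=D
     unstack(B, C) → towers=[C; D; E/G; F/A] holding=B
     unstack(G, E) → towers=[C/B; D; E; F/A] holding=G
         pickup(D) → towers=[C/B; E/G; F/A] holding=D  ← match
     unstack(A, F) → towers=[C/B; D; E/G; F] holding=A

pickup(D)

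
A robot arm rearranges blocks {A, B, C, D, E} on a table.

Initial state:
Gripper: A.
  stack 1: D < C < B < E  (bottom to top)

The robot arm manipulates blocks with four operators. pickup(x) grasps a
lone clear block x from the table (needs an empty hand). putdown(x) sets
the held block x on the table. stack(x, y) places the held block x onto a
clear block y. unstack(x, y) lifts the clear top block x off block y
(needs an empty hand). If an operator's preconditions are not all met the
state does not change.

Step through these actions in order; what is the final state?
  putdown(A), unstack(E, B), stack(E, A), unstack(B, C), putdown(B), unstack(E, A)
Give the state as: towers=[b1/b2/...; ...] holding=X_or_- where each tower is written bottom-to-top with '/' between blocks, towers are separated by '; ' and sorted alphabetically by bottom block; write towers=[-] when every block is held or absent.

step 1 (putdown(A)): towers=[A; D/C/B/E] holding=-
step 2 (unstack(E, B)): towers=[A; D/C/B] holding=E
step 3 (stack(E, A)): towers=[A/E; D/C/B] holding=-
step 4 (unstack(B, C)): towers=[A/E; D/C] holding=B
step 5 (putdown(B)): towers=[A/E; B; D/C] holding=-
step 6 (unstack(E, A)): towers=[A; B; D/C] holding=E

towers=[A; B; D/C] holding=E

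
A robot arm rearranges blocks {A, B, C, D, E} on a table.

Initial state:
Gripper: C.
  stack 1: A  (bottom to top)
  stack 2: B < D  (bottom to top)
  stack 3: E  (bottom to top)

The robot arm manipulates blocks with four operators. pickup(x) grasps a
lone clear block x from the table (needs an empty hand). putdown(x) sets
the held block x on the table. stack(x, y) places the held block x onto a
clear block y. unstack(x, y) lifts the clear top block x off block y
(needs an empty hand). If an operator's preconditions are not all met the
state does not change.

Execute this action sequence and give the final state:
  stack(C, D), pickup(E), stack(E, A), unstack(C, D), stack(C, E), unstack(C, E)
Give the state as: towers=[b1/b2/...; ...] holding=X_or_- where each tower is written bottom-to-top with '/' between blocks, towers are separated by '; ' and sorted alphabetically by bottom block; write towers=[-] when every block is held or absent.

step 1 (stack(C, D)): towers=[A; B/D/C; E] holding=-
step 2 (pickup(E)): towers=[A; B/D/C] holding=E
step 3 (stack(E, A)): towers=[A/E; B/D/C] holding=-
step 4 (unstack(C, D)): towers=[A/E; B/D] holding=C
step 5 (stack(C, E)): towers=[A/E/C; B/D] holding=-
step 6 (unstack(C, E)): towers=[A/E; B/D] holding=C

towers=[A/E; B/D] holding=C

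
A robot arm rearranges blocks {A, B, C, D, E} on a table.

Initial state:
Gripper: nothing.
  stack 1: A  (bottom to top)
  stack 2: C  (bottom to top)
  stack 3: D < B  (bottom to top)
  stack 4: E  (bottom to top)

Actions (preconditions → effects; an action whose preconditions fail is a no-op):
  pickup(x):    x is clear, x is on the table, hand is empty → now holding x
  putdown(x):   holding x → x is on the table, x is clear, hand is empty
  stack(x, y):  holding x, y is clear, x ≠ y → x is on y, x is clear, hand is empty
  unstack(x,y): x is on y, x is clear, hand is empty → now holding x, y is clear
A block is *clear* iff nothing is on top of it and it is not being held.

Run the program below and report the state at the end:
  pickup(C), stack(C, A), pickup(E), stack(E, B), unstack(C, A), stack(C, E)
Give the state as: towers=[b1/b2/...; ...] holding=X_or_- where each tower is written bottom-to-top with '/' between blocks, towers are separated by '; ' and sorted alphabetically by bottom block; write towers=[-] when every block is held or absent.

step 1 (pickup(C)): towers=[A; D/B; E] holding=C
step 2 (stack(C, A)): towers=[A/C; D/B; E] holding=-
step 3 (pickup(E)): towers=[A/C; D/B] holding=E
step 4 (stack(E, B)): towers=[A/C; D/B/E] holding=-
step 5 (unstack(C, A)): towers=[A; D/B/E] holding=C
step 6 (stack(C, E)): towers=[A; D/B/E/C] holding=-

towers=[A; D/B/E/C] holding=-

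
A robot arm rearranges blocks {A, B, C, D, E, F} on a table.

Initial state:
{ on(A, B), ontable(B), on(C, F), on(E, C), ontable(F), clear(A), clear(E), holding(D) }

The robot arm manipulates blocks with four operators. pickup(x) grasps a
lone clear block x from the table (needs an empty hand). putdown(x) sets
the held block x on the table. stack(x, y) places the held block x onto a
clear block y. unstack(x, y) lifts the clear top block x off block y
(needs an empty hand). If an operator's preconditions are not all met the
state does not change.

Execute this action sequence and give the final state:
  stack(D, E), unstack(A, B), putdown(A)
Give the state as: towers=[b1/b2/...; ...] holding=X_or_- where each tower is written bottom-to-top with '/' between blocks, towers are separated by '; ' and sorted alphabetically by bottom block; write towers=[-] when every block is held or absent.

step 1 (stack(D, E)): towers=[B/A; F/C/E/D] holding=-
step 2 (unstack(A, B)): towers=[B; F/C/E/D] holding=A
step 3 (putdown(A)): towers=[A; B; F/C/E/D] holding=-

towers=[A; B; F/C/E/D] holding=-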